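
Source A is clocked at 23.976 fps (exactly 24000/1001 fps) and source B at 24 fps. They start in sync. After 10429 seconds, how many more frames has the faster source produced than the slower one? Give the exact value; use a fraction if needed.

250296/1001 frames

A emits 24000/1001 × 10429 = 250296000/1001 frames; B emits 24 × 10429 = 250296.
Difference = 250296/1001 frames (≈ 250.0460); B is ahead of A.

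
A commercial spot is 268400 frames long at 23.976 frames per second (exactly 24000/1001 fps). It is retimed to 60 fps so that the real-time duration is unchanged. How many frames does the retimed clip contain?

671671 frames

Target frames = source frames × (target rate / source rate) = 268400 × (60)/(24000/1001) = 268400 × 1001/400 = 671671.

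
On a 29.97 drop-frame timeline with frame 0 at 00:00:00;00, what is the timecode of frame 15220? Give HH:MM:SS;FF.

00:08:27;26

Each 10-minute DF block holds 10 × 60 × 30 − 9 × 2 = 17982 frames. 15220 ÷ 17982 → 0 full blocks, remainder 15220.
Within the partial block the first minute is 1800 frames and each further minute 1798, so 8 further minute boundaries passed. Total skipped labels = 18 × 0 + 2 × 8 = 16.
Non-drop label index = 15220 + 16 = 15236; at 30 labels/s that is 00:08:27:26, i.e. DF 00:08:27;26.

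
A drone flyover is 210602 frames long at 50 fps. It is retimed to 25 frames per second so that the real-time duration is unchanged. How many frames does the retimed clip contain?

Frames at target rate = 210602 × (25) / (50) = 105301.

105301 frames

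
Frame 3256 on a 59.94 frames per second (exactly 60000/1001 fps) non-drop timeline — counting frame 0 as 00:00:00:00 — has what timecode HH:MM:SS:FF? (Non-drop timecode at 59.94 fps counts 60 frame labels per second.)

00:00:54:16

3256 ÷ 60 = 54 full seconds, remainder 16 frames.
54 s = 0 h 0 min 54 s.
Timecode: 00:00:54:16.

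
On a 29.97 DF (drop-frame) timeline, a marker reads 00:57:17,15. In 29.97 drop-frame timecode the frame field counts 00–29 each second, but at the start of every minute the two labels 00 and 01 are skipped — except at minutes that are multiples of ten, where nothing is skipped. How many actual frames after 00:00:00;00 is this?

103021

As if non-drop at 30 labels/s: (0 × 3600 + 57 × 60 + 17) × 30 + 15 = 103125.
Minute boundaries passed: 57; those not divisible by 10: 57 − 5 = 52; dropped labels = 2 × 52 = 104.
Actual frame index = 103125 − 104 = 103021.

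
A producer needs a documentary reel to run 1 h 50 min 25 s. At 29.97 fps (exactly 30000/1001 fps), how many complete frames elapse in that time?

1 h 50 min 25 s = 6625 s.
Frames = 6625 × 30000/1001 = 198750000/1001 ≈ 198551.4486.
Complete frames: 198551.

198551 frames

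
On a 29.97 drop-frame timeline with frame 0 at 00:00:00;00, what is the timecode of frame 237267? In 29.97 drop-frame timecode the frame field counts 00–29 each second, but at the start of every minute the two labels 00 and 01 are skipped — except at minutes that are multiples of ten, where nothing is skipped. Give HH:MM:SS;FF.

Ten DF minutes hold 17982 frames, so frame 237267 lies in block 13 (frames 233766–251747) with 3501 frames into that block.
The block's first minute is 1800 frames and the rest 1798 each; 3501 frames reaches minute 1, so 13 × 18 + 1 × 2 = 236 labels have been skipped so far.
Adding those back, label number 237267 + 236 = 237503 at 30 labels/s is 7916 s + 23 f = 2 h 11 min 56 s frame 23, i.e. 02:11:56;23.

02:11:56;23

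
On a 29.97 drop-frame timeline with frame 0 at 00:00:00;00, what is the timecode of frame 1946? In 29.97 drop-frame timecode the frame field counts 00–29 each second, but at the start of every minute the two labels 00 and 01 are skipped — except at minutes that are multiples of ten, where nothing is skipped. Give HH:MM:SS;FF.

00:01:04;28

Each 10-minute DF block holds 10 × 60 × 30 − 9 × 2 = 17982 frames. 1946 ÷ 17982 → 0 full blocks, remainder 1946.
Within the partial block the first minute is 1800 frames and each further minute 1798, so 1 further minute boundary passed. Total skipped labels = 18 × 0 + 2 × 1 = 2.
Non-drop label index = 1946 + 2 = 1948; at 30 labels/s that is 00:01:04:28, i.e. DF 00:01:04;28.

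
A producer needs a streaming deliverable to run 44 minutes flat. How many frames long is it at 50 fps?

44 min = 2640 s.
Frames = 2640 × 50 = 132000.

132000 frames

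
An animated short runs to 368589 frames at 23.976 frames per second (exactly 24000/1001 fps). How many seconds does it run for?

15373.232875 seconds

Running time = 368589 / (24000/1001) = 15373.232875 s.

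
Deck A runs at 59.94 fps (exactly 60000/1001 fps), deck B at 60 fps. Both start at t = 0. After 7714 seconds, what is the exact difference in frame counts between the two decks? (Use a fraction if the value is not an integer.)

A emits 60000/1001 × 7714 = 66120000/143 frames; B emits 60 × 7714 = 462840.
Difference = 66120/143 frames (≈ 462.3776); B is ahead of A.

66120/143 frames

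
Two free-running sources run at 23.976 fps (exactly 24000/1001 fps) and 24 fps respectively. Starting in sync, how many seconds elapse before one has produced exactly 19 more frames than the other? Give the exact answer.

19019/24 seconds

The gap grows by |24 − 24000/1001| = 24/1001 frames per second.
Time for a 19-frame gap: 19 ÷ (24/1001) = 19019/24 s.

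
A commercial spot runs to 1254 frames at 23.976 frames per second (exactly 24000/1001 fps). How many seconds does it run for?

52.30225 seconds

Running time = 1254 / (24000/1001) = 52.30225 s.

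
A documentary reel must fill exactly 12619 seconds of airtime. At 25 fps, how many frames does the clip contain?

Frames = 12619 × 25 = 315475.

315475 frames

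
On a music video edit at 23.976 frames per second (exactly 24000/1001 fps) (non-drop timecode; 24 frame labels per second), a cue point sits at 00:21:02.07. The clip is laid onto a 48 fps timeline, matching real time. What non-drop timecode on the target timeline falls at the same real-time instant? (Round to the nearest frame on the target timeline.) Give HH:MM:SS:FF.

00:21:03:27

Source frame index: (0×3600 + 21×60 + 2) × 24 + 7 = 30295.
Real time: 30295 / (24000/1001) = 6065059/4800 s.
Target frame: (6065059/4800) × (48) = 6065059/100 ≈ 60650.590 → 60651.
At 48 labels/s: frame 60651 → 00:21:03:27.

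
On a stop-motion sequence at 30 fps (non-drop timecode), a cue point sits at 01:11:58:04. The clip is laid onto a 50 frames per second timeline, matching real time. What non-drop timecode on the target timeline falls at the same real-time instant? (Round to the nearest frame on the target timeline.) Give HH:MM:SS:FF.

01:11:58:07

Source frame index: (1×3600 + 11×60 + 58) × 30 + 4 = 129544.
Real time: 129544 / (30) = 64772/15 s.
Target frame: (64772/15) × (50) = 647720/3 ≈ 215906.667 → 215907.
At 50 labels/s: frame 215907 → 01:11:58:07.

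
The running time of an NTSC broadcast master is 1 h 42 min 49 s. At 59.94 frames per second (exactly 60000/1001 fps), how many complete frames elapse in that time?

1 h 42 min 49 s = 6169 s.
Frames = 6169 × 60000/1001 = 370140000/1001 ≈ 369770.2298.
Complete frames: 369770.

369770 frames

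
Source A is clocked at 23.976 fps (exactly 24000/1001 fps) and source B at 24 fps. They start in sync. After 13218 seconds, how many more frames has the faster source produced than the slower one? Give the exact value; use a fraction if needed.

317232/1001 frames

A emits 24000/1001 × 13218 = 317232000/1001 frames; B emits 24 × 13218 = 317232.
Difference = 317232/1001 frames (≈ 316.9151); B is ahead of A.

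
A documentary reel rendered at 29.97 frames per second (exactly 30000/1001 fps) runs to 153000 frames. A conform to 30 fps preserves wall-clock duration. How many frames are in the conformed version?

153153 frames

Target frames = source frames × (target rate / source rate) = 153000 × (30)/(30000/1001) = 153000 × 1001/1000 = 153153.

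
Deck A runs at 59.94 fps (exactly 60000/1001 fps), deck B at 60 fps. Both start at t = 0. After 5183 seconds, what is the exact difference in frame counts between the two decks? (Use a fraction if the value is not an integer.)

310980/1001 frames

A emits 60000/1001 × 5183 = 310980000/1001 frames; B emits 60 × 5183 = 310980.
Difference = 310980/1001 frames (≈ 310.6693); B is ahead of A.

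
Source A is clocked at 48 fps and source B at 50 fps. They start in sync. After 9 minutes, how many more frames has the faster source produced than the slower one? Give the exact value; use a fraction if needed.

1080 frames

9 min = 540 s.
A emits 48 × 540 = 25920 frames; B emits 50 × 540 = 27000.
Difference = 1080 frames; B is ahead of A.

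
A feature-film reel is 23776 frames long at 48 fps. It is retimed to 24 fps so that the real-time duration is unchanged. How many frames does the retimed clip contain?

11888 frames

Frames at target rate = 23776 × (24) / (48) = 11888.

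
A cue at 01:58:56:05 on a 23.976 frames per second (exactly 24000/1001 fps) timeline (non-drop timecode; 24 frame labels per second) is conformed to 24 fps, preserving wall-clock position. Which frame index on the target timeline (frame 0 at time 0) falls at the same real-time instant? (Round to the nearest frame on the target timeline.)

frame 171440

Source frame index: (1×3600 + 58×60 + 56) × 24 + 5 = 171269.
Real time: 171269 / (24000/1001) = 171440269/24000 s.
Target frame: (171440269/24000) × (24) = 171440269/1000 ≈ 171440.269 → 171440.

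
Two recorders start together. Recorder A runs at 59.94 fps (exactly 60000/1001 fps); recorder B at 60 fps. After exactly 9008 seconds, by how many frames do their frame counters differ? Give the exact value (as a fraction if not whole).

A emits 60000/1001 × 9008 = 540480000/1001 frames; B emits 60 × 9008 = 540480.
Difference = 540480/1001 frames (≈ 539.9401); B is ahead of A.

540480/1001 frames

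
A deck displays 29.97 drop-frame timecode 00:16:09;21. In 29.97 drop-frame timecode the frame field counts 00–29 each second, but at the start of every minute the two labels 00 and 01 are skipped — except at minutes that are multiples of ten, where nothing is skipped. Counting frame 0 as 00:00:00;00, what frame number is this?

29061

As if non-drop at 30 labels/s: (0 × 3600 + 16 × 60 + 9) × 30 + 21 = 29091.
Minute boundaries passed: 16; those not divisible by 10: 16 − 1 = 15; dropped labels = 2 × 15 = 30.
Actual frame index = 29091 − 30 = 29061.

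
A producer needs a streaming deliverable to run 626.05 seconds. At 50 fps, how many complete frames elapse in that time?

Frames = 626.05 × 50 = 62605/2 ≈ 31302.5000.
Complete frames: 31302.

31302 frames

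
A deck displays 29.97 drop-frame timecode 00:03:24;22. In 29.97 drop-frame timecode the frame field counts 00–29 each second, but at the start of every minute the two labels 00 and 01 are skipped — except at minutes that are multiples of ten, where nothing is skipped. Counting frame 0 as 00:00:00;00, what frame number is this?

6136

As if non-drop at 30 labels/s: (0 × 3600 + 3 × 60 + 24) × 30 + 22 = 6142.
Minute boundaries passed: 3; those not divisible by 10: 3 − 0 = 3; dropped labels = 2 × 3 = 6.
Actual frame index = 6142 − 6 = 6136.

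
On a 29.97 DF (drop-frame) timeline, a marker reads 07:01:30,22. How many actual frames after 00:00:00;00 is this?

757964

Complete 10-minute blocks: 42, each 17982 frames → 755244.
Remaining 1 whole minute in the current block: 1800 + 0 × 1798 = 1800 frames.
Within the current minute: 30 × 30 + 22 − 2 = 920 (labels ;00/;01 skipped at this minute). Total = 755244 + 1800 + 920 = 757964.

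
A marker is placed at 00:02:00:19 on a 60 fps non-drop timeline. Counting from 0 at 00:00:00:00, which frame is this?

Total seconds to the label: (0 × 3600 + 2 × 60 + 0) = 120.
Frame index = 120 × 60 + 19 = 7219.

frame 7219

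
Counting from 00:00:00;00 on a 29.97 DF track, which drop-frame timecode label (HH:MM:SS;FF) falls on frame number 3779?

00:02:06;03

Each 10-minute DF block holds 10 × 60 × 30 − 9 × 2 = 17982 frames. 3779 ÷ 17982 → 0 full blocks, remainder 3779.
Within the partial block the first minute is 1800 frames and each further minute 1798, so 2 further minute boundaries passed. Total skipped labels = 18 × 0 + 2 × 2 = 4.
Non-drop label index = 3779 + 4 = 3783; at 30 labels/s that is 00:02:06:03, i.e. DF 00:02:06;03.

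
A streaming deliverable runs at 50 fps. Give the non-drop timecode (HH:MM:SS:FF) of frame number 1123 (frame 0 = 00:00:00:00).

00:00:22:23

1123 ÷ 50 = 22 full seconds, remainder 23 frames.
22 s = 0 h 0 min 22 s.
Timecode: 00:00:22:23.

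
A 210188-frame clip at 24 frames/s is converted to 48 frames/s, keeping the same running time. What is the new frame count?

Target frames = source frames × (target rate / source rate) = 210188 × (48)/(24) = 210188 × 2 = 420376.

420376 frames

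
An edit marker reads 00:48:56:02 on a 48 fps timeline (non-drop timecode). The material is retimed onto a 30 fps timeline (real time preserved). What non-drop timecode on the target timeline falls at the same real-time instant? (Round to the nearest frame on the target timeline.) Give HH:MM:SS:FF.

00:48:56:01

Source frame index: (0×3600 + 48×60 + 56) × 48 + 2 = 140930.
Real time: 140930 / (48) = 70465/24 s.
Target frame: (70465/24) × (30) = 352325/4 ≈ 88081.250 → 88081.
At 30 labels/s: frame 88081 → 00:48:56:01.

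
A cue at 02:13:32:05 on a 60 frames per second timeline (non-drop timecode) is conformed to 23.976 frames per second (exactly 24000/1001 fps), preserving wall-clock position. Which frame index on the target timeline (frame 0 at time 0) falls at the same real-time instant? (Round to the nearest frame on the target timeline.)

Source frame index: (2×3600 + 13×60 + 32) × 60 + 5 = 480725.
Real time: 480725 / (60) = 96145/12 s.
Target frame: (96145/12) × (24000/1001) = 27470000/143 ≈ 192097.902 → 192098.

frame 192098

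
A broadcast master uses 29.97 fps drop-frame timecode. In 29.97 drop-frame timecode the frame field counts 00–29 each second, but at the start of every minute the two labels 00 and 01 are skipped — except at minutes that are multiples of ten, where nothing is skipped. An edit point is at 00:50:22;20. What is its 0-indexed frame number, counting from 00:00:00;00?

As if non-drop at 30 labels/s: (0 × 3600 + 50 × 60 + 22) × 30 + 20 = 90680.
Minute boundaries passed: 50; those not divisible by 10: 50 − 5 = 45; dropped labels = 2 × 45 = 90.
Actual frame index = 90680 − 90 = 90590.

90590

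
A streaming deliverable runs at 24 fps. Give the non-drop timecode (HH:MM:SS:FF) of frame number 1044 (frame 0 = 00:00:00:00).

00:00:43:12

1044 ÷ 24 = 43 full seconds, remainder 12 frames.
43 s = 0 h 0 min 43 s.
Timecode: 00:00:43:12.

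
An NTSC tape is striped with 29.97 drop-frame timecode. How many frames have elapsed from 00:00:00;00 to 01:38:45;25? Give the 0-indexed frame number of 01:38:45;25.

177597

As if non-drop at 30 labels/s: (1 × 3600 + 38 × 60 + 45) × 30 + 25 = 177775.
Minute boundaries passed: 98; those not divisible by 10: 98 − 9 = 89; dropped labels = 2 × 89 = 178.
Actual frame index = 177775 − 178 = 177597.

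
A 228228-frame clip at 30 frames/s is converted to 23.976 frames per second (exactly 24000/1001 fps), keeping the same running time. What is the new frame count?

182400 frames

Target frames = source frames × (target rate / source rate) = 228228 × (24000/1001)/(30) = 228228 × 800/1001 = 182400.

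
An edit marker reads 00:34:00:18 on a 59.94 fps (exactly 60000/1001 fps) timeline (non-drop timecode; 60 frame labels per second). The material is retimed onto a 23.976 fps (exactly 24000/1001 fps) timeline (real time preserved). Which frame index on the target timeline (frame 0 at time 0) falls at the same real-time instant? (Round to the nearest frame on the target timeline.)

frame 48967

Source frame index: (0×3600 + 34×60 + 0) × 60 + 18 = 122418.
Real time: 122418 / (60000/1001) = 20423403/10000 s.
Target frame: (20423403/10000) × (24000/1001) = 244836/5 ≈ 48967.200 → 48967.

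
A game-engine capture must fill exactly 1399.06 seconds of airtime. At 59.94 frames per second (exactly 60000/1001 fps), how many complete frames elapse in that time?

83859 frames

Frames = 1399.06 × 60000/1001 = 6457200/77 ≈ 83859.7403.
Complete frames: 83859.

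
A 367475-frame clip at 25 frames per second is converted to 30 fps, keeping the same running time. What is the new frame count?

Target frames = source frames × (target rate / source rate) = 367475 × (30)/(25) = 367475 × 6/5 = 440970.

440970 frames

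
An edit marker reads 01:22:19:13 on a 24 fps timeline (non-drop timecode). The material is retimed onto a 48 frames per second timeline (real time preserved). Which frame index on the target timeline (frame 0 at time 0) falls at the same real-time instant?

Source frame index: (1×3600 + 22×60 + 19) × 24 + 13 = 118549.
Real time: 118549 / (24) = 118549/24 s.
Target frame: (118549/24) × (48) = 237098.

frame 237098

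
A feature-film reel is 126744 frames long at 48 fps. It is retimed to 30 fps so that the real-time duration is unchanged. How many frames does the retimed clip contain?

79215 frames

Target frames = source frames × (target rate / source rate) = 126744 × (30)/(48) = 126744 × 5/8 = 79215.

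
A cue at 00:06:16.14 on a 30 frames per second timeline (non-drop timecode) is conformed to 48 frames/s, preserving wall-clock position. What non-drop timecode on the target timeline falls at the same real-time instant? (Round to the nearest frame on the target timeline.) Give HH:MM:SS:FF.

Source frame index: (0×3600 + 6×60 + 16) × 30 + 14 = 11294.
Real time: 11294 / (30) = 5647/15 s.
Target frame: (5647/15) × (48) = 90352/5 ≈ 18070.400 → 18070.
At 48 labels/s: frame 18070 → 00:06:16:22.

00:06:16:22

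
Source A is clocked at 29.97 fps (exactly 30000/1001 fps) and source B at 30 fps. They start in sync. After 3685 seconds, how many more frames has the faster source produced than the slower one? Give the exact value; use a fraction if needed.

A emits 30000/1001 × 3685 = 10050000/91 frames; B emits 30 × 3685 = 110550.
Difference = 10050/91 frames (≈ 110.4396); B is ahead of A.

10050/91 frames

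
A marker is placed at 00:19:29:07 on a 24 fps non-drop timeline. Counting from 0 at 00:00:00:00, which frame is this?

Total seconds to the label: (0 × 3600 + 19 × 60 + 29) = 1169.
Frame index = 1169 × 24 + 7 = 28063.

28063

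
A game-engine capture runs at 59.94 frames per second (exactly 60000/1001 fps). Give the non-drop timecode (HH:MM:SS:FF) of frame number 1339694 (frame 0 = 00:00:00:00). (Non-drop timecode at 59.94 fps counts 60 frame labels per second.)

06:12:08:14

1339694 ÷ 60 = 22328 full seconds, remainder 14 frames.
22328 s = 6 h 12 min 8 s.
Timecode: 06:12:08:14.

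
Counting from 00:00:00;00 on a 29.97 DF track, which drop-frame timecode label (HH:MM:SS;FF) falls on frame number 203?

Each 10-minute DF block holds 10 × 60 × 30 − 9 × 2 = 17982 frames. 203 ÷ 17982 → 0 full blocks, remainder 203.
Within the partial block the first minute is 1800 frames and each further minute 1798, so 0 further minute boundaries passed. Total skipped labels = 18 × 0 + 2 × 0 = 0.
Non-drop label index = 203 + 0 = 203; at 30 labels/s that is 00:00:06:23, i.e. DF 00:00:06;23.

00:00:06;23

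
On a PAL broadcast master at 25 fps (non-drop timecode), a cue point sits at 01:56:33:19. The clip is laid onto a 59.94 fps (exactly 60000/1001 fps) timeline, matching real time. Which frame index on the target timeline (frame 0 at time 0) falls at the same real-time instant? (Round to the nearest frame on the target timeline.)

frame 419206

Source frame index: (1×3600 + 56×60 + 33) × 25 + 19 = 174844.
Real time: 174844 / (25) = 174844/25 s.
Target frame: (174844/25) × (60000/1001) = 419625600/1001 ≈ 419206.394 → 419206.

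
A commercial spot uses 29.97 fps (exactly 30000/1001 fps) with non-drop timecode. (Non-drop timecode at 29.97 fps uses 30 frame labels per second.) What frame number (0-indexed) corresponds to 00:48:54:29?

88049

Total seconds to the label: (0 × 3600 + 48 × 60 + 54) = 2934.
Frame index = 2934 × 30 + 29 = 88049.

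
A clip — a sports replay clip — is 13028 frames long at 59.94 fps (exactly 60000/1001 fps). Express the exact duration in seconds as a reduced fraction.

3260257/15000 seconds

Running time = 13028 ÷ (60000/1001) = 13028 × 1001/60000 = 3260257/15000 s.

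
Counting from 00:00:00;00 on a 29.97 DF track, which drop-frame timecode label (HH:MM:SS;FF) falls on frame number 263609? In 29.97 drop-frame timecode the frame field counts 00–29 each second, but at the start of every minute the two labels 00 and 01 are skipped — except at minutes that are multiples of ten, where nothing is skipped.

02:26:35;23

Ten DF minutes hold 17982 frames, so frame 263609 lies in block 14 (frames 251748–269729) with 11861 frames into that block.
The block's first minute is 1800 frames and the rest 1798 each; 11861 frames reaches minute 6, so 14 × 18 + 6 × 2 = 264 labels have been skipped so far.
Adding those back, label number 263609 + 264 = 263873 at 30 labels/s is 8795 s + 23 f = 2 h 26 min 35 s frame 23, i.e. 02:26:35;23.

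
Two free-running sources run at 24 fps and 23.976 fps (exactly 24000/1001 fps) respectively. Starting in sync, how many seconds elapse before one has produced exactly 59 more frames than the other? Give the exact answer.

59059/24 seconds

The gap grows by |24000/1001 − 24| = 24/1001 frames per second.
Time for a 59-frame gap: 59 ÷ (24/1001) = 59059/24 s.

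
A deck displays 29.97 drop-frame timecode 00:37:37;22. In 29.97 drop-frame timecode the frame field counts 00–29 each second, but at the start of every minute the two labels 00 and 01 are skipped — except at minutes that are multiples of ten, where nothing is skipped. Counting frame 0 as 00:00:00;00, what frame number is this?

67664

Complete 10-minute blocks: 3, each 17982 frames → 53946.
Remaining 7 whole minutes in the current block: 1800 + 6 × 1798 = 12588 frames.
Within the current minute: 37 × 30 + 22 − 2 = 1130 (labels ;00/;01 skipped at this minute). Total = 53946 + 12588 + 1130 = 67664.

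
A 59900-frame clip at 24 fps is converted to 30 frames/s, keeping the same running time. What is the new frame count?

Target frames = source frames × (target rate / source rate) = 59900 × (30)/(24) = 59900 × 5/4 = 74875.

74875 frames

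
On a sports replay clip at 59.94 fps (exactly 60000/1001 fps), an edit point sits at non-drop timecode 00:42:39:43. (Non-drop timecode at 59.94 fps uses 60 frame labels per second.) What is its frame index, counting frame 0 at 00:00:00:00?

frame 153583

Total seconds to the label: (0 × 3600 + 42 × 60 + 39) = 2559.
Frame index = 2559 × 60 + 43 = 153583.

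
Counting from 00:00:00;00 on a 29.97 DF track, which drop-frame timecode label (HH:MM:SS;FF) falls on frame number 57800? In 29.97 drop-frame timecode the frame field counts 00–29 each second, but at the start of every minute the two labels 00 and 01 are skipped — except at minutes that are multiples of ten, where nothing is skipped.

00:32:08;18

Ten DF minutes hold 17982 frames, so frame 57800 lies in block 3 (frames 53946–71927) with 3854 frames into that block.
The block's first minute is 1800 frames and the rest 1798 each; 3854 frames reaches minute 2, so 3 × 18 + 2 × 2 = 58 labels have been skipped so far.
Adding those back, label number 57800 + 58 = 57858 at 30 labels/s is 1928 s + 18 f = 0 h 32 min 8 s frame 18, i.e. 00:32:08;18.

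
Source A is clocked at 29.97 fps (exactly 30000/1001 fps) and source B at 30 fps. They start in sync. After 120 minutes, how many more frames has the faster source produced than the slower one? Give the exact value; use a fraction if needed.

120 min = 7200 s.
A emits 30000/1001 × 7200 = 216000000/1001 frames; B emits 30 × 7200 = 216000.
Difference = 216000/1001 frames (≈ 215.7842); B is ahead of A.

216000/1001 frames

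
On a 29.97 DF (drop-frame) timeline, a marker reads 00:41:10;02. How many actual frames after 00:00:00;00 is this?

Complete 10-minute blocks: 4, each 17982 frames → 71928.
Remaining 1 whole minute in the current block: 1800 + 0 × 1798 = 1800 frames.
Within the current minute: 10 × 30 + 2 − 2 = 300 (labels ;00/;01 skipped at this minute). Total = 71928 + 1800 + 300 = 74028.

74028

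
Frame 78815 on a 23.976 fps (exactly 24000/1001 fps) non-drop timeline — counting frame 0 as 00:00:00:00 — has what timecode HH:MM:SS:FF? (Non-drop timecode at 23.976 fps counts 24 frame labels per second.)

00:54:43:23

78815 ÷ 24 = 3283 full seconds, remainder 23 frames.
3283 s = 0 h 54 min 43 s.
Timecode: 00:54:43:23.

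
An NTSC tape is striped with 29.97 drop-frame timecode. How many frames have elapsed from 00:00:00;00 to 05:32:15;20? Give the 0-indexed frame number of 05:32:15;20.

597472

As if non-drop at 30 labels/s: (5 × 3600 + 32 × 60 + 15) × 30 + 20 = 598070.
Minute boundaries passed: 332; those not divisible by 10: 332 − 33 = 299; dropped labels = 2 × 299 = 598.
Actual frame index = 598070 − 598 = 597472.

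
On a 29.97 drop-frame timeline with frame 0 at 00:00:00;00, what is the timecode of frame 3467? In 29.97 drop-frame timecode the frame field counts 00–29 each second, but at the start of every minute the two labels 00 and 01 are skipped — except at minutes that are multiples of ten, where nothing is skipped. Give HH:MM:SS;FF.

Each 10-minute DF block holds 10 × 60 × 30 − 9 × 2 = 17982 frames. 3467 ÷ 17982 → 0 full blocks, remainder 3467.
Within the partial block the first minute is 1800 frames and each further minute 1798, so 1 further minute boundary passed. Total skipped labels = 18 × 0 + 2 × 1 = 2.
Non-drop label index = 3467 + 2 = 3469; at 30 labels/s that is 00:01:55:19, i.e. DF 00:01:55;19.

00:01:55;19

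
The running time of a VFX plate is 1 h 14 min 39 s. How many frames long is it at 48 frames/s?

214992 frames

1 h 14 min 39 s = 4479 s.
Frames = 4479 × 48 = 214992.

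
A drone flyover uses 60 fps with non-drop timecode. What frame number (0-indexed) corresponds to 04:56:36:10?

Total seconds to the label: (4 × 3600 + 56 × 60 + 36) = 17796.
Frame index = 17796 × 60 + 10 = 1067770.

1067770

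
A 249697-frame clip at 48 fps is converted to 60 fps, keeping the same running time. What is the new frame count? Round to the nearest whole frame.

312121 frames

Frames at target rate = 249697 × (60) / (48) = 1248485/4 ≈ 312121.250.
Nearest whole frame: 312121.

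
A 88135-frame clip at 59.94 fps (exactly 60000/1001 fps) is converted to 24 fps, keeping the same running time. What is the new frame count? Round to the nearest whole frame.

Frames at target rate = 88135 × (24) / (60000/1001) = 17644627/500 ≈ 35289.254.
Nearest whole frame: 35289.

35289 frames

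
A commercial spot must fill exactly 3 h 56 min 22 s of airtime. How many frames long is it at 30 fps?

3 h 56 min 22 s = 14182 s.
Frames = 14182 × 30 = 425460.

425460 frames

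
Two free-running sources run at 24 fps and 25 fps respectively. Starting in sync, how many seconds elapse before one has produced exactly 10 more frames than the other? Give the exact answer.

10 seconds

The gap grows by |25 − 24| = 1 frame per second.
Time for a 10-frame gap: 10 ÷ (1) = 10 s.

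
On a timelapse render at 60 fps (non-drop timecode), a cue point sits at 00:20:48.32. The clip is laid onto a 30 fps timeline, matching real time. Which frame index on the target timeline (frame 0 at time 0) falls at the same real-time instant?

frame 37456

Source frame index: (0×3600 + 20×60 + 48) × 60 + 32 = 74912.
Real time: 74912 / (60) = 18728/15 s.
Target frame: (18728/15) × (30) = 37456.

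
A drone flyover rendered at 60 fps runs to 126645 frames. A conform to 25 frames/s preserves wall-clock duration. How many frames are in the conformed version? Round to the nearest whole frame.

Frames at target rate = 126645 × (25) / (60) = 211075/4 ≈ 52768.750.
Nearest whole frame: 52769.

52769 frames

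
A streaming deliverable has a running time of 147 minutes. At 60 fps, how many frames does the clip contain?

529200 frames

147 min = 8820 s.
Frames = 8820 × 60 = 529200.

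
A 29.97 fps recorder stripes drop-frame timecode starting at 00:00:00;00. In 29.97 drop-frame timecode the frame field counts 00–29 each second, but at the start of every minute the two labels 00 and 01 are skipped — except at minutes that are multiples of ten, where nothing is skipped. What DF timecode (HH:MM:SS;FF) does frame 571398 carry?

05:17:45;20

Ten DF minutes hold 17982 frames, so frame 571398 lies in block 31 (frames 557442–575423) with 13956 frames into that block.
The block's first minute is 1800 frames and the rest 1798 each; 13956 frames reaches minute 7, so 31 × 18 + 7 × 2 = 572 labels have been skipped so far.
Adding those back, label number 571398 + 572 = 571970 at 30 labels/s is 19065 s + 20 f = 5 h 17 min 45 s frame 20, i.e. 05:17:45;20.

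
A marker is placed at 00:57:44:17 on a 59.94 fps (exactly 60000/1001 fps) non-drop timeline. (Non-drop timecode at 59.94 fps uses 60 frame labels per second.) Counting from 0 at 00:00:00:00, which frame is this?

frame 207857

Total seconds to the label: (0 × 3600 + 57 × 60 + 44) = 3464.
Frame index = 3464 × 60 + 17 = 207857.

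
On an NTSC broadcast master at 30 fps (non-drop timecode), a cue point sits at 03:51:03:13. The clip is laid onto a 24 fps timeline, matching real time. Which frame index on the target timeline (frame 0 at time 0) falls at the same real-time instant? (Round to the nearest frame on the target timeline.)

frame 332722

Source frame index: (3×3600 + 51×60 + 3) × 30 + 13 = 415903.
Real time: 415903 / (30) = 415903/30 s.
Target frame: (415903/30) × (24) = 1663612/5 ≈ 332722.400 → 332722.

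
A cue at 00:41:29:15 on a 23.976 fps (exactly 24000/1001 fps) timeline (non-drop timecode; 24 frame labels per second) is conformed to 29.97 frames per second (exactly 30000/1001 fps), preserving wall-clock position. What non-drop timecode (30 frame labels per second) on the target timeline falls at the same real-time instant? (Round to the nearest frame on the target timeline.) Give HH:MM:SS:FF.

00:41:29:19

Source frame index: (0×3600 + 41×60 + 29) × 24 + 15 = 59751.
Real time: 59751 / (24000/1001) = 19936917/8000 s.
Target frame: (19936917/8000) × (30000/1001) = 298755/4 ≈ 74688.750 → 74689.
At 30 labels/s: frame 74689 → 00:41:29:19.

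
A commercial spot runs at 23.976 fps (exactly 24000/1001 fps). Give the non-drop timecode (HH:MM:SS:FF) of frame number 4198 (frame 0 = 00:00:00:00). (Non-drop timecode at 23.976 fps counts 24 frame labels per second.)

00:02:54:22

4198 ÷ 24 = 174 full seconds, remainder 22 frames.
174 s = 0 h 2 min 54 s.
Timecode: 00:02:54:22.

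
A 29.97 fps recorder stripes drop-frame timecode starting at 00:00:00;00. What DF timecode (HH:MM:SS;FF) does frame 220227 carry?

02:02:28;07

Ten DF minutes hold 17982 frames, so frame 220227 lies in block 12 (frames 215784–233765) with 4443 frames into that block.
The block's first minute is 1800 frames and the rest 1798 each; 4443 frames reaches minute 2, so 12 × 18 + 2 × 2 = 220 labels have been skipped so far.
Adding those back, label number 220227 + 220 = 220447 at 30 labels/s is 7348 s + 7 f = 2 h 2 min 28 s frame 7, i.e. 02:02:28;07.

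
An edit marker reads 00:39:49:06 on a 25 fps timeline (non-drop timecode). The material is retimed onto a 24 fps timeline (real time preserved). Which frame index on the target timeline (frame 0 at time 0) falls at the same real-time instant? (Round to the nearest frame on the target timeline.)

frame 57342

Source frame index: (0×3600 + 39×60 + 49) × 25 + 6 = 59731.
Real time: 59731 / (25) = 59731/25 s.
Target frame: (59731/25) × (24) = 1433544/25 ≈ 57341.760 → 57342.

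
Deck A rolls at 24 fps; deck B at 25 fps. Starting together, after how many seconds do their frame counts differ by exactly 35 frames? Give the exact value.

35 seconds

The gap grows by |25 − 24| = 1 frame per second.
Time for a 35-frame gap: 35 ÷ (1) = 35 s.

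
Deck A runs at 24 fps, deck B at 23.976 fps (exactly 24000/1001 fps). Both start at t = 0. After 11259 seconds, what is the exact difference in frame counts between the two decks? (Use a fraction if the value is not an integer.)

270216/1001 frames

A emits 24 × 11259 = 270216 frames; B emits 24000/1001 × 11259 = 270216000/1001.
Difference = 270216/1001 frames (≈ 269.9461); B is behind A.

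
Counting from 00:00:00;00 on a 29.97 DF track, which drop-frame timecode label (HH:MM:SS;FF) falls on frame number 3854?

00:02:08;18

Ten DF minutes hold 17982 frames, so frame 3854 lies in block 0 (frames 0–17981) with 3854 frames into that block.
The block's first minute is 1800 frames and the rest 1798 each; 3854 frames reaches minute 2, so 0 × 18 + 2 × 2 = 4 labels have been skipped so far.
Adding those back, label number 3854 + 4 = 3858 at 30 labels/s is 128 s + 18 f = 0 h 2 min 8 s frame 18, i.e. 00:02:08;18.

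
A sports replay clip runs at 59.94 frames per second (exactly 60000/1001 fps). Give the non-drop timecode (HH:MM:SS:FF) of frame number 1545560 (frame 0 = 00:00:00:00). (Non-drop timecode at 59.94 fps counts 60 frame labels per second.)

1545560 ÷ 60 = 25759 full seconds, remainder 20 frames.
25759 s = 7 h 9 min 19 s.
Timecode: 07:09:19:20.

07:09:19:20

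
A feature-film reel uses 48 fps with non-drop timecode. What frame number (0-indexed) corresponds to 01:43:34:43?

frame 298315

Total seconds to the label: (1 × 3600 + 43 × 60 + 34) = 6214.
Frame index = 6214 × 48 + 43 = 298315.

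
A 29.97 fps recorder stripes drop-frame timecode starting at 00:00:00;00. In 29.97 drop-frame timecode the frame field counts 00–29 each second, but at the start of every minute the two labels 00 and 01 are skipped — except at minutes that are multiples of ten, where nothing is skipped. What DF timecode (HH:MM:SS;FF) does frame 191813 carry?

01:46:40;05

Ten DF minutes hold 17982 frames, so frame 191813 lies in block 10 (frames 179820–197801) with 11993 frames into that block.
The block's first minute is 1800 frames and the rest 1798 each; 11993 frames reaches minute 6, so 10 × 18 + 6 × 2 = 192 labels have been skipped so far.
Adding those back, label number 191813 + 192 = 192005 at 30 labels/s is 6400 s + 5 f = 1 h 46 min 40 s frame 5, i.e. 01:46:40;05.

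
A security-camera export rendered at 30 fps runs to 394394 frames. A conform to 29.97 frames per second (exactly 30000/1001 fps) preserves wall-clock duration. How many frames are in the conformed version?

Target frames = source frames × (target rate / source rate) = 394394 × (30000/1001)/(30) = 394394 × 1000/1001 = 394000.

394000 frames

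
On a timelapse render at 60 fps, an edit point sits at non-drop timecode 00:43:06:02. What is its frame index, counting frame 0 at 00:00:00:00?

Total seconds to the label: (0 × 3600 + 43 × 60 + 6) = 2586.
Frame index = 2586 × 60 + 2 = 155162.

155162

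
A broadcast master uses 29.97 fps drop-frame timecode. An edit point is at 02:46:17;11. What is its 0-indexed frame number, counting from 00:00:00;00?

299021

As if non-drop at 30 labels/s: (2 × 3600 + 46 × 60 + 17) × 30 + 11 = 299321.
Minute boundaries passed: 166; those not divisible by 10: 166 − 16 = 150; dropped labels = 2 × 150 = 300.
Actual frame index = 299321 − 300 = 299021.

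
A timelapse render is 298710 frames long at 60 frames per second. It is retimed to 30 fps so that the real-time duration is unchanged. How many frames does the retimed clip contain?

149355 frames

Target frames = source frames × (target rate / source rate) = 298710 × (30)/(60) = 298710 × 1/2 = 149355.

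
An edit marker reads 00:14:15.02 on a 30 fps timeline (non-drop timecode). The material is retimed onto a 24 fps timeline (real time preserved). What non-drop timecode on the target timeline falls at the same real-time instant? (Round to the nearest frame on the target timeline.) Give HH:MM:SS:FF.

Source frame index: (0×3600 + 14×60 + 15) × 30 + 2 = 25652.
Real time: 25652 / (30) = 12826/15 s.
Target frame: (12826/15) × (24) = 102608/5 ≈ 20521.600 → 20522.
At 24 labels/s: frame 20522 → 00:14:15:02.

00:14:15:02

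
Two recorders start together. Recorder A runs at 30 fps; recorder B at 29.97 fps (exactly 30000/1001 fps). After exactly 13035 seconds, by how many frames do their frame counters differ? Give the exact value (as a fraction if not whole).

35550/91 frames

A emits 30 × 13035 = 391050 frames; B emits 30000/1001 × 13035 = 35550000/91.
Difference = 35550/91 frames (≈ 390.6593); B is behind A.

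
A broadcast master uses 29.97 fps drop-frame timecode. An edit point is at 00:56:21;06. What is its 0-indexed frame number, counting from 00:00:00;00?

101334

As if non-drop at 30 labels/s: (0 × 3600 + 56 × 60 + 21) × 30 + 6 = 101436.
Minute boundaries passed: 56; those not divisible by 10: 56 − 5 = 51; dropped labels = 2 × 51 = 102.
Actual frame index = 101436 − 102 = 101334.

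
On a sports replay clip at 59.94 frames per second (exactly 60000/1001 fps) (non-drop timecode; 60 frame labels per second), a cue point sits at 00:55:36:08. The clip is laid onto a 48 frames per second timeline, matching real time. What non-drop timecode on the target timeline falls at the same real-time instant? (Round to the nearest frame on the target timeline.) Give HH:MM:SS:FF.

00:55:39:23

Source frame index: (0×3600 + 55×60 + 36) × 60 + 8 = 200168.
Real time: 200168 / (60000/1001) = 25046021/7500 s.
Target frame: (25046021/7500) × (48) = 100184084/625 ≈ 160294.534 → 160295.
At 48 labels/s: frame 160295 → 00:55:39:23.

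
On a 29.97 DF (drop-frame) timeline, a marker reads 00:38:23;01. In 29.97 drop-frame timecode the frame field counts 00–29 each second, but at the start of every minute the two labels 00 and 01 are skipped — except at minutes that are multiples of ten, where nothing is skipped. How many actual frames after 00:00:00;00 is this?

Complete 10-minute blocks: 3, each 17982 frames → 53946.
Remaining 8 whole minutes in the current block: 1800 + 7 × 1798 = 14386 frames.
Within the current minute: 23 × 30 + 1 − 2 = 689 (labels ;00/;01 skipped at this minute). Total = 53946 + 14386 + 689 = 69021.

69021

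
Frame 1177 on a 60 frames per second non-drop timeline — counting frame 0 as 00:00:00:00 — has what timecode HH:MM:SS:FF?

1177 ÷ 60 = 19 full seconds, remainder 37 frames.
19 s = 0 h 0 min 19 s.
Timecode: 00:00:19:37.

00:00:19:37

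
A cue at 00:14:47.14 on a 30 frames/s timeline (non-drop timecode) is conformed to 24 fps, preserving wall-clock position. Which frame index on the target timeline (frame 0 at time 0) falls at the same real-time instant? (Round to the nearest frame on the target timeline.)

Source frame index: (0×3600 + 14×60 + 47) × 30 + 14 = 26624.
Real time: 26624 / (30) = 13312/15 s.
Target frame: (13312/15) × (24) = 106496/5 ≈ 21299.200 → 21299.

frame 21299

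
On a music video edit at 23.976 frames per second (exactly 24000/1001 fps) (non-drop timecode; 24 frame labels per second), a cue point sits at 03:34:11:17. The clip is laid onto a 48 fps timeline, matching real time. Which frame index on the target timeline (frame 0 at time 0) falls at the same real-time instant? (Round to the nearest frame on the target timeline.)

Source frame index: (3×3600 + 34×60 + 11) × 24 + 17 = 308441.
Real time: 308441 / (24000/1001) = 308749441/24000 s.
Target frame: (308749441/24000) × (48) = 308749441/500 ≈ 617498.882 → 617499.

frame 617499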